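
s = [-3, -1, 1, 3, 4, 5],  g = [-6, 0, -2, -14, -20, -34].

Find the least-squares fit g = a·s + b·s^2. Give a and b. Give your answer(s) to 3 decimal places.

The normal equations are: 61·a + 189·b = -276;  189·a + 1045·b = -1352.
Determinant 61·1045 − 189² = 28024.
a = ((-276)·1045 − 189·(-1352))/28024 = -8223/7006; b = (61·(-1352) − 189·(-276))/28024 = -7577/7006.

a = -1.174, b = -1.082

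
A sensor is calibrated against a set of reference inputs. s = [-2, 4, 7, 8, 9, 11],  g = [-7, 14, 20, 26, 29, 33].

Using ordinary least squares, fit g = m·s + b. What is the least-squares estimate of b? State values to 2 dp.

b = -0.05

Sums needed: Σs·s = 335, Σs = 37, Σ1 = 6.
Right-hand side: Σs·g = 1042, Σg = 115.
Δ = 335·6 − 37² = 641.
m = (1042·6 − 37·115)/641 = 1997/641; b = (335·115 − 37·1042)/641 = -29/641.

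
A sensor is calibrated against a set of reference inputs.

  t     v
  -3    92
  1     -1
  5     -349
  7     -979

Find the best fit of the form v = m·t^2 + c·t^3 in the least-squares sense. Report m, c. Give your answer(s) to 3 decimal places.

The normal system MᵀM·[m, c]ᵀ = Mᵀv is [[3108, 19690]; [19690, 134004]]·[m, c]ᵀ = [-55869, -381907]ᵀ.
Determinant 3108·134004 − 19690² = 28788332.
m = ((-55869)·134004 − 19690·(-381907))/28788332 = 16539677/14394166; c = (3108·(-381907) − 19690·(-55869))/28788332 = -43453173/14394166.

m = 1.149, c = -3.019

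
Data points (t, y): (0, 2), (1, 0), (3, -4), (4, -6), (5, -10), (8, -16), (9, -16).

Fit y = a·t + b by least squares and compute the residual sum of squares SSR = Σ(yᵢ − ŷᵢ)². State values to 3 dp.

SSR = 4.551

Compute the Gram sums: Σt·t = 196, Σt = 30, Σ1 = 7.
And Σt·y = -358, Σy = -50.
So MᵀM·[a, b]ᵀ = Mᵀy: [[196, 30]; [30, 7]]·[a, b]ᵀ = [-358, -50]ᵀ.
Determinant 196·7 − 30² = 472.
a = ((-358)·7 − 30·(-50))/472 = -503/236; b = (196·(-50) − 30·(-358))/472 = 235/118.
Residuals: 1/118, 33/236, 95/236, 63/118, -315/236, -111/118, 281/236; SSR = 537/118.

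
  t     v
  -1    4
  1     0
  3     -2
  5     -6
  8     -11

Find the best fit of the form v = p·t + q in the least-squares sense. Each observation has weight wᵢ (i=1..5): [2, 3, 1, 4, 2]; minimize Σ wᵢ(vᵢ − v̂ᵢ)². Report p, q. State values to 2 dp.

p = -1.63, q = 2.09

Entries of AᵀWA: Σwᵢ·t·t = 242, Σwᵢ·t = 40, Σwᵢ·1 = 12.
Right-hand side: Σwᵢ·t·v = -310, Σwᵢ·v = -40.
So AᵀWA·[p, q]ᵀ = AᵀWv: [[242, 40]; [40, 12]]·[p, q]ᵀ = [-310, -40]ᵀ.
det = 242·12 − 40² = 1304.
p = ((-310)·12 − 40·(-40))/1304 = -265/163; q = (242·(-40) − 40·(-310))/1304 = 340/163.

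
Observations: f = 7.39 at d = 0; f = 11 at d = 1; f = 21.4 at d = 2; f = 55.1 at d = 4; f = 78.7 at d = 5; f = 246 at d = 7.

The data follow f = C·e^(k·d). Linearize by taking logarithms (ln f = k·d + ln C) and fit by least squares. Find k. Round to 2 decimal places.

Taking logs, ln f = k·d + ln C, so regress ln f on d.
Σd = 19.0000, Σ(d)² = 95.0000, Σln f = 21.3415, Σd·ln f = 84.9268.
Normal system: [[95.0000, 19.0000]; [19.0000, 6]]·[k, ln C]ᵀ = [84.9268, 21.3415]ᵀ.
Solving (det = 209.0000): k = 0.49795, ln C = 1.98008.

k = 0.50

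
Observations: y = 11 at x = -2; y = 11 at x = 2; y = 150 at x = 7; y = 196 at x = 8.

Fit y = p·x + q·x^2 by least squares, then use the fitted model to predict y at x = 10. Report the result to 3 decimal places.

ŷ = 305.614

Setting ∂/∂p … = 0 gives: 121·p + 855·q = 2618;  855·p + 6529·q = 19982.
(Σx·x = 121, Σx·x^2 = 855, Σx^2·x^2 = 6529, Σx·y = 2618, Σx^2·y = 19982.)
Δ = 121·6529 − 855² = 58984.
p = (2618·6529 − 855·19982)/58984 = 1039/7373; q = (121·19982 − 855·2618)/58984 = 22429/7373.
At x = 10: ŷ = (1039/7373)·(10) + (22429/7373)·(100) = 2253290/7373.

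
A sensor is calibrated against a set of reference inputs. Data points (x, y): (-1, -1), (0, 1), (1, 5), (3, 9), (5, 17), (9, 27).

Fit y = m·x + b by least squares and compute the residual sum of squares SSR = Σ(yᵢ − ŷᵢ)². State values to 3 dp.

Forming MᵀM = [[117, 17]; [17, 6]] and Mᵀy = [361, 58]ᵀ gives MᵀM·[m, b]ᵀ = Mᵀy.
Eliminating b: 6·(row 1) − 17·(row 2) gives 413·m = 6·361 − 17·58 = 1180, so m = 20/7.
Then b = (58 − 17·(20/7))/6 = 11/7.
Residuals: 2/7, -4/7, 4/7, -8/7, 8/7, -2/7; SSR = 24/7.

SSR = 3.429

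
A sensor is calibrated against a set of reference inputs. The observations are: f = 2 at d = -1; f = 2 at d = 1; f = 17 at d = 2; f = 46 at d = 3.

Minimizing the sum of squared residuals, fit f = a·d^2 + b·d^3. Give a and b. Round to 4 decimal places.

MᵀM·[a, b]ᵀ = Mᵀf reads: 99·a + 275·b = 486;  275·a + 795·b = 1378.
(Σd^2·d^2 = 99, Σd^2·d^3 = 275, Σd^3·d^3 = 795, Σd^2·f = 486, Σd^3·f = 1378.)
Determinant 99·795 − 275² = 3080.
a = (486·795 − 275·1378)/3080 = 53/22; b = (99·1378 − 275·486)/3080 = 9/10.

a = 2.4091, b = 0.9000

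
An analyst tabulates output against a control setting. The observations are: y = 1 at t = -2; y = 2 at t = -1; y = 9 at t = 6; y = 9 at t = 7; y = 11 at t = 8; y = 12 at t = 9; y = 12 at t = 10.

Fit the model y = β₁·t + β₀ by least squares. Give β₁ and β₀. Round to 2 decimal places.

Sums needed: Σt·t = 335, Σt = 37, Σ1 = 7.
Moment sums: Σt·y = 429, Σy = 56.
Normal equations: [[335, 37]; [37, 7]]·[β₁, β₀]ᵀ = [429, 56]ᵀ.
Determinant 335·7 − 37² = 976.
β₁ = (429·7 − 37·56)/976 = 931/976; β₀ = (335·56 − 37·429)/976 = 2887/976.

β₁ = 0.95, β₀ = 2.96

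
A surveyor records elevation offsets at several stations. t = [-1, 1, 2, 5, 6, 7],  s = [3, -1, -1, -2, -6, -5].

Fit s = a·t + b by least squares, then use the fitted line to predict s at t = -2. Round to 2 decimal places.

XᵀX·[a, b]ᵀ = Xᵀs reads: 116·a + 20·b = -87;  20·a + 6·b = -12.
(Σt·t = 116, Σt = 20, Σ1 = 6, Σt·s = -87, Σs = -12.)
Determinant 116·6 − 20² = 296.
a = ((-87)·6 − 20·(-12))/296 = -141/148; b = (116·(-12) − 20·(-87))/296 = 87/74.
At t = -2: ŝ = (-141/148)·(-2) + (87/74)·(1) = 114/37.

ŝ = 3.08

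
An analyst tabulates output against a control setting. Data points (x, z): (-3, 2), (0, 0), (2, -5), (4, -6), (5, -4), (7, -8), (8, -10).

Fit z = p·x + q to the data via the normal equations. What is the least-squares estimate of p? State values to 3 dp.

p = -1.030

From the data, Σx·x = 167, Σx = 23, Σ1 = 7.
Right-hand side: Σx·z = -196, Σz = -31.
So MᵀM·[p, q]ᵀ = Mᵀz: [[167, 23]; [23, 7]]·[p, q]ᵀ = [-196, -31]ᵀ.
Determinant 167·7 − 23² = 640.
p = ((-196)·7 − 23·(-31))/640 = -659/640; q = (167·(-31) − 23·(-196))/640 = -669/640.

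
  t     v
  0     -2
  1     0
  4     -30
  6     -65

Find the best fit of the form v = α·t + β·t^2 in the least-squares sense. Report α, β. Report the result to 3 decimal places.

α = 0.116, β = -1.837

Compute the Gram sums: Σt·t = 53, Σt·t^2 = 281, Σt^2·t^2 = 1553.
For Xᵀv: Σt·v = -510, Σt^2·v = -2820.
XᵀX·[α, β]ᵀ = Xᵀv becomes [[53, 281]; [281, 1553]]·[α, β]ᵀ = [-510, -2820]ᵀ.
det = 53·1553 − 281² = 3348.
α = ((-510)·1553 − 281·(-2820))/3348 = 65/558; β = (53·(-2820) − 281·(-510))/3348 = -1025/558.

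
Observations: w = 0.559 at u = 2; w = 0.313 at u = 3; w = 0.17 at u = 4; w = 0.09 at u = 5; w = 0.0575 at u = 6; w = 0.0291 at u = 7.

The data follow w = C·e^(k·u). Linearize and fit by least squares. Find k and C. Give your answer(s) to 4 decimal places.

Let Y = ln w. Fitting Y = k·u + ln C by least squares:
Σu = 27.0000, Σ(u)² = 139.0000, Σln w = -12.3160, Σu·ln w = -65.6704.
Normal system: [[139.0000, 27.0000]; [27.0000, 6]]·[k, ln C]ᵀ = [-65.6704, -12.3160]ᵀ.
Slope k = (n·Σu·ln w − Σu·Σln w)/(n·Σ(u)² − (Σu)²) = (6·-65.6704 − 27.0000·-12.3160)/105.0000 = -0.58561; ln C = (Σln w − k·Σu)/n = 0.58256, so C = exp(0.58256) = 1.79062.

k = -0.5856, C = 1.7906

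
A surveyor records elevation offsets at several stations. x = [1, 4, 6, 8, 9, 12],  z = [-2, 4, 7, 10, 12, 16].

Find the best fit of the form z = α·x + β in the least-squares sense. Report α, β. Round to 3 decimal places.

α = 1.628, β = -3.022

Compute the Gram sums: Σx·x = 342, Σx = 40, Σ1 = 6.
Moment sums: Σx·z = 436, Σz = 47.
Normal equations: [[342, 40]; [40, 6]]·[α, β]ᵀ = [436, 47]ᵀ.
Δ = 342·6 − 40² = 452.
α = (436·6 − 40·47)/452 = 184/113; β = (342·47 − 40·436)/452 = -683/226.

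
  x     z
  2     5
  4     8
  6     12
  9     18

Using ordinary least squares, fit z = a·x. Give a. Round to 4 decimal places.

The normal system MᵀM·[a]ᵀ = Mᵀz is [[137]]·[a]ᵀ = [276]ᵀ.
a = 276/137 = 2.0146.

a = 2.0146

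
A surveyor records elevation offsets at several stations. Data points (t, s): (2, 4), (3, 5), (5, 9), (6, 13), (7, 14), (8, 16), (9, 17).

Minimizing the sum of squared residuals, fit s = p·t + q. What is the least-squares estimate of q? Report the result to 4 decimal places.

q = -0.3478

From the data, Σt·t = 268, Σt = 40, Σ1 = 7.
For Mᵀs: Σt·s = 525, Σs = 78.
Determinant 268·7 − 40² = 276.
p = (525·7 − 40·78)/276 = 185/92; q = (268·78 − 40·525)/276 = -8/23.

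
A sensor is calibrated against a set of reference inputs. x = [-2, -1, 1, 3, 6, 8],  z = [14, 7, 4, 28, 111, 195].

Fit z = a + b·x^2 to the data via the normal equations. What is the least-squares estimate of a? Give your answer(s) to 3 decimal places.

a = 2.020

Setting ∂/∂a … = 0 gives: 6·a + 115·b = 359;  115·a + 5491·b = 16795.
Δ = 6·5491 − 115² = 19721.
a = (359·5491 − 115·16795)/19721 = 39844/19721; b = (6·16795 − 115·359)/19721 = 59485/19721.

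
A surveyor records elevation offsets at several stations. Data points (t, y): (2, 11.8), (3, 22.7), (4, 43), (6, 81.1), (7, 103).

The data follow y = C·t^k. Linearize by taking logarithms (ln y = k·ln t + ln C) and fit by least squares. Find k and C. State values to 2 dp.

Linearized form: ln y = k·ln t + ln C. From the 5 transformed points,
Σln t = 6.9157, Σ(ln t)² = 10.6062, Σln y = 18.3821, Σln t·ln y = 27.2499.
Equations: 10.6062·k + 6.9157·ln C = 27.2499;  6.9157·k + 5·ln C = 18.3821.
Solving (det = 5.2037): k = 1.75343, ln C = 1.25117, so C = exp(1.25117) = 3.49443.

k = 1.75, C = 3.49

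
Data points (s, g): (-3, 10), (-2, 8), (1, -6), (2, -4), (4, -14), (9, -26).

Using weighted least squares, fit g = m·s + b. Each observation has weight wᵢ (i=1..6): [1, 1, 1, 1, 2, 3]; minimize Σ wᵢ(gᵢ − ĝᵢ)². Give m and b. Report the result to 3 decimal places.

m = -2.992, b = 0.083

The normal system MᵀWM·[m, b]ᵀ = MᵀWg is [[293, 33]; [33, 9]]·[m, b]ᵀ = [-874, -98]ᵀ.
det = 293·9 − 33² = 1548.
m = ((-874)·9 − 33·(-98))/1548 = -386/129; b = (293·(-98) − 33·(-874))/1548 = 32/387.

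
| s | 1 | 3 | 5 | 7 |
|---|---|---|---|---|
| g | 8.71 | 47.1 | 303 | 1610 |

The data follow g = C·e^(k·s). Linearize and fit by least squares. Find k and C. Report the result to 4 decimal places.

k = 0.8760, C = 3.5773

Taking logs, ln g = k·s + ln C, so regress ln g on s.
AᵀA = [[84.0000, 16.0000]; [16.0000, 4]], rhs = [93.9779, 19.1145]ᵀ  (here Σs = 16.0000, Σ(s)² = 84.0000, Σln g = 19.1145, Σs·ln g = 93.9779).
Slope k = (n·Σs·ln g − Σs·Σln g)/(n·Σ(s)² − (Σs)²) = (4·93.9779 − 16.0000·19.1145)/80.0000 = 0.87600; ln C = (Σln g − k·Σs)/n = 1.27461, so C = exp(1.27461) = 3.57732.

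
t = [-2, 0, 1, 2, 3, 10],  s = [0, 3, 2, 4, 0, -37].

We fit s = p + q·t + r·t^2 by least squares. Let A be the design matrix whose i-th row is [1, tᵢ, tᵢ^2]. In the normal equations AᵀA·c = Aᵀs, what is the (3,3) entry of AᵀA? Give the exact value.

10114

Row 3 ↔ basis t^2, column 3 ↔ basis t^2, so (AᵀA)_{3,3} = Σᵢ (t^2)·(t^2) = (4)·(4) + (0)·(0) + (1)·(1) + (4)·(4) + (9)·(9) + (100)·(100) = 10114.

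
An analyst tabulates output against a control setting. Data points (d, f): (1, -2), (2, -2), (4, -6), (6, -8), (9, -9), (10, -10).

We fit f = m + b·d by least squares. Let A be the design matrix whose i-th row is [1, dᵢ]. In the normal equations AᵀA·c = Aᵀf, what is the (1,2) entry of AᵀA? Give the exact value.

32

Row 1 ↔ basis 1, column 2 ↔ basis d, so (AᵀA)_{1,2} = Σᵢ d = (1)·(1) + (1)·(2) + (1)·(4) + (1)·(6) + (1)·(9) + (1)·(10) = 32.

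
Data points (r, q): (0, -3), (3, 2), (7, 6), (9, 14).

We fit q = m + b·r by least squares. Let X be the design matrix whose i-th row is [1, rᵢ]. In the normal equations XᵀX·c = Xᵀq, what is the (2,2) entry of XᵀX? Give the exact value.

139

Row 2 ↔ basis r, column 2 ↔ basis r, so (XᵀX)_{2,2} = Σᵢ (r)·(r) = (0)·(0) + (3)·(3) + (7)·(7) + (9)·(9) = 139.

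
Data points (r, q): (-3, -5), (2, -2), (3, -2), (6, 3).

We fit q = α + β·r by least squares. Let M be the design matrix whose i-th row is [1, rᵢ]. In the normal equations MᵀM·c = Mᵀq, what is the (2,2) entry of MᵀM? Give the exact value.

58

Row 2 ↔ basis r, column 2 ↔ basis r, so (MᵀM)_{2,2} = Σᵢ (r)·(r) = (-3)·(-3) + (2)·(2) + (3)·(3) + (6)·(6) = 58.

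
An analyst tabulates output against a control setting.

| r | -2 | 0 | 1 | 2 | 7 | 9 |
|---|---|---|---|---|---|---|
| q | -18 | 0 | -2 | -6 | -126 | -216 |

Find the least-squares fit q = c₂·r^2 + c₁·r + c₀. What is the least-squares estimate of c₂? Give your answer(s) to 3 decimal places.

c₂ = -2.976

Compute the Gram sums: Σr^2·r^2 = 8995, Σr^2·r = 1073, Σr^2 = 139, Σr·r = 139, Σr = 17, Σ1 = 6.
Moment sums: Σr^2·q = -23768, Σr·q = -2804, Σq = -368.
Normal equations: [[8995, 1073, 139]; [1073, 139, 17]; [139, 17, 6]]·[c₂, c₁, c₀]ᵀ = [-23768, -2804, -368]ᵀ.
Solving the 3×3 system (Gaussian elimination) gives c₂ = -56491/18984, c₁ = 271357/94920, c₀ = -1961/3955.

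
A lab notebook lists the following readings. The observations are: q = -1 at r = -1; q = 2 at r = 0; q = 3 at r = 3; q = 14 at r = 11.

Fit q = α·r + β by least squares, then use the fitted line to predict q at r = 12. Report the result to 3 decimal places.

q̂ = 14.901

Setting ∂/∂α … = 0 gives: 131·α + 13·β = 164;  13·α + 4·β = 18.
(Σr·r = 131, Σr = 13, Σ1 = 4, Σr·q = 164, Σq = 18.)
Eliminating β: 4·(row 1) − 13·(row 2) gives 355·α = 4·164 − 13·18 = 422, so α = 422/355.
Then β = (18 − 13·(422/355))/4 = 226/355.
At r = 12: q̂ = (422/355)·(12) + (226/355)·(1) = 1058/71.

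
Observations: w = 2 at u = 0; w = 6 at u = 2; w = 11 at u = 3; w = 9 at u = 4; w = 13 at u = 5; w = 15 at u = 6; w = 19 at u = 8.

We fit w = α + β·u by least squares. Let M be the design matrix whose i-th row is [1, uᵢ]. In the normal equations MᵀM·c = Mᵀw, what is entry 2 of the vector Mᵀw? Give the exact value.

Entry 2 ↔ basis u, so (Mᵀw)_{2} = Σᵢ (u)·wᵢ = (0)·(2) + (2)·(6) + (3)·(11) + (4)·(9) + (5)·(13) + (6)·(15) + (8)·(19) = 388.

388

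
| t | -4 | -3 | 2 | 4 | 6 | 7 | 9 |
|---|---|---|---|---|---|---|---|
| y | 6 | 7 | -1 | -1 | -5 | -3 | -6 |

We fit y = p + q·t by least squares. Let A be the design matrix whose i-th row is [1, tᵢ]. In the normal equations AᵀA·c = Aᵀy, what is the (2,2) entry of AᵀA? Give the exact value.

211

Row 2 ↔ basis t, column 2 ↔ basis t, so (AᵀA)_{2,2} = Σᵢ (t)·(t) = (-4)·(-4) + (-3)·(-3) + (2)·(2) + (4)·(4) + (6)·(6) + (7)·(7) + (9)·(9) = 211.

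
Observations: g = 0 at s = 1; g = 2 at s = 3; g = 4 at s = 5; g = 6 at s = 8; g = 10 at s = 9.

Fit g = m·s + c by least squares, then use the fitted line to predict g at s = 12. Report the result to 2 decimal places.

ĝ = 11.93

The normal system AᵀA·[m, c]ᵀ = Aᵀg is [[180, 26]; [26, 5]]·[m, c]ᵀ = [164, 22]ᵀ.
Eliminating c: 5·(row 1) − 26·(row 2) gives 224·m = 5·164 − 26·22 = 248, so m = 31/28.
Then c = (22 − 26·(31/28))/5 = -19/14.
At s = 12: ĝ = (31/28)·(12) + (-19/14)·(1) = 167/14.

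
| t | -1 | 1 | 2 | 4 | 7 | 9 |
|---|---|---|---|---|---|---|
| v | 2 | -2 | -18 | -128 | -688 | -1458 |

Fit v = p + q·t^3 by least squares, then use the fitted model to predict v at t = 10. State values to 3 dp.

v̂ = -2000.554

Normal-equation sums: Σ1 = 6, Σt^3 = 1144, Σt^3·t^3 = 653252.
And Σv = -2292, Σt^3·v = -1307206.
AᵀA·[p, q]ᵀ = Aᵀv becomes [[6, 1144]; [1144, 653252]]·[p, q]ᵀ = [-2292, -1307206]ᵀ.
Δ = 6·653252 − 1144² = 2610776.
p = ((-2292)·653252 − 1144·(-1307206))/2610776 = -32320/46621; q = (6·(-1307206) − 1144·(-2292))/2610776 = -186471/93242.
At t = 10: v̂ = (-32320/46621)·(1) + (-186471/93242)·(1000) = -93267820/46621.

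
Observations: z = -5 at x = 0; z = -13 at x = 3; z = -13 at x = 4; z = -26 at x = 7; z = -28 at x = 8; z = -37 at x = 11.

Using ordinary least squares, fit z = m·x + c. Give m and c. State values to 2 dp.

m = -3.01, c = -3.80

From the data, Σx·x = 259, Σx = 33, Σ1 = 6.
Moment sums: Σx·z = -904, Σz = -122.
MᵀM·[m, c]ᵀ = Mᵀz becomes [[259, 33]; [33, 6]]·[m, c]ᵀ = [-904, -122]ᵀ.
det = 259·6 − 33² = 465.
m = ((-904)·6 − 33·(-122))/465 = -466/155; c = (259·(-122) − 33·(-904))/465 = -1766/465.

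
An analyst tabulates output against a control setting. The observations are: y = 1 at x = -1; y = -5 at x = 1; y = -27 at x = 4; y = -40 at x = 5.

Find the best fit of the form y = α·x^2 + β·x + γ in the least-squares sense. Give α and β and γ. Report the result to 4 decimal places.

α = -1.0127, β = -2.6737, γ = -0.8475

Compute the Gram sums: Σx^2·x^2 = 883, Σx^2·x = 189, Σx^2 = 43, Σx·x = 43, Σx = 9, Σ1 = 4.
For Mᵀy: Σx^2·y = -1436, Σx·y = -314, Σy = -71.
Normal equations: [[883, 189, 43]; [189, 43, 9]; [43, 9, 4]]·[α, β, γ]ᵀ = [-1436, -314, -71]ᵀ.
Solving the 3×3 system (Gaussian elimination) gives α = -239/236, β = -631/236, γ = -50/59.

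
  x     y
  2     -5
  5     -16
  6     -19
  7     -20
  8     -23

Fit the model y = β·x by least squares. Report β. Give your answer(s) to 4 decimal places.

β = -2.9663

Normal-equation sums: Σx·x = 178.
For Mᵀy: Σx·y = -528.
Normal equations: [[178]]·[β]ᵀ = [-528]ᵀ.
Hence β = -528 / 178 ≈ -2.96629.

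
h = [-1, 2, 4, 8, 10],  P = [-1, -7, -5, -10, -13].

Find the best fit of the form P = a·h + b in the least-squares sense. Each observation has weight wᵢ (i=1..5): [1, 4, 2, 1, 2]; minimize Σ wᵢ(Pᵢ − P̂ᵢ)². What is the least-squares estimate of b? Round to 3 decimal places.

b = -3.724

The normal system MᵀWM·[a, b]ᵀ = MᵀWP is [[313, 43]; [43, 10]]·[a, b]ᵀ = [-435, -75]ᵀ.
det = 313·10 − 43² = 1281.
a = ((-435)·10 − 43·(-75))/1281 = -375/427; b = (313·(-75) − 43·(-435))/1281 = -1590/427.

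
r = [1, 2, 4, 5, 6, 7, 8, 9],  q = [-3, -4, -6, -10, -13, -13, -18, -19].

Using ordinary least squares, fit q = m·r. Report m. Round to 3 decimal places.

m = -2.062

MᵀM·[m]ᵀ = Mᵀq reads: 276·m = -569.
(Σr·r = 276, Σr·q = -569.)
m = (-569)/276 = -2.06159.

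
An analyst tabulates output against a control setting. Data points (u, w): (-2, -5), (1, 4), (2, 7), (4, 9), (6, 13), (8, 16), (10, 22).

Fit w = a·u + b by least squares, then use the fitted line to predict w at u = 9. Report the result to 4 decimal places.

Forming XᵀX = [[225, 29]; [29, 7]] and Xᵀw = [490, 66]ᵀ gives XᵀX·[a, b]ᵀ = Xᵀw.
det = 225·7 − 29² = 734.
a = (490·7 − 29·66)/734 = 758/367; b = (225·66 − 29·490)/734 = 320/367.
At u = 9: ŵ = (758/367)·(9) + (320/367)·(1) = 7142/367.

ŵ = 19.4605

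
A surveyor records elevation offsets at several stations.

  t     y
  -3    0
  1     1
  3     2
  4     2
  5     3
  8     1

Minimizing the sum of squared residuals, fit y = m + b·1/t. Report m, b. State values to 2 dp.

The normal system MᵀM·[m, b]ᵀ = Mᵀy is [[6, 63/40]; [63/40, 19301/14400]]·[m, b]ᵀ = [9, 347/120]ᵀ.
Determinant 6·(19301/14400) − (63/40)² = 5339/960.
m = (9·(19301/14400) − (63/40)·(347/120))/(5339/960) = 36042/26695; b = (6·(347/120) − (63/40)·9)/(5339/960) = 3048/5339.

m = 1.35, b = 0.57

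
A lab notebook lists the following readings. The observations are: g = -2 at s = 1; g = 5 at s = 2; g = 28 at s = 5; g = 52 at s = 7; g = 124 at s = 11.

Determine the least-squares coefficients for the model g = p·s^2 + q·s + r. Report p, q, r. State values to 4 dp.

Setting ∂/∂p … = 0 gives: 17684·p + 1808·q + 200·r = 18270;  1808·p + 200·q + 26·r = 1876;  200·p + 26·q + 5·r = 207.
Row-reducing yields p = 6929/7854, q = 4931/2618, r = -14464/3927.

p = 0.8822, q = 1.8835, r = -3.6832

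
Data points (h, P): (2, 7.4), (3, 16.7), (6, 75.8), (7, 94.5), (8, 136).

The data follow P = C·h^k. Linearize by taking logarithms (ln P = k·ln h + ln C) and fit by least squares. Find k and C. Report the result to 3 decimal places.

With ln Pᵢ as the transformed response and ln hᵢ as the regressor:
Σln h = 7.6089, Σ(ln h)² = 13.0084, Σln P = 18.6062, Σln h·ln P = 31.3020.
Equations: 13.0084·k + 7.6089·ln C = 31.3020;  7.6089·k + 5·ln C = 18.6062.
Δ = 13.0084·5 − (7.6089)² = 7.1473; k = (31.3020·5 − 7.6089·18.6062)/7.1473 = 2.08996, ln C = (13.0084·18.6062 − 7.6089·31.3020)/7.1473 = 0.54080, so C = exp(0.54080) = 1.71739.

k = 2.090, C = 1.717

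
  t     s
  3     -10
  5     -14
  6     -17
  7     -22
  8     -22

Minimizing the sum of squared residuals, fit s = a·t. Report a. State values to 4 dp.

a = -2.9071

Compute the Gram sums: Σt·t = 183.
Right-hand side: Σt·s = -532.
So XᵀX·[a]ᵀ = Xᵀs: [[183]]·[a]ᵀ = [-532]ᵀ.
Hence a = -532 / 183 ≈ -2.9071.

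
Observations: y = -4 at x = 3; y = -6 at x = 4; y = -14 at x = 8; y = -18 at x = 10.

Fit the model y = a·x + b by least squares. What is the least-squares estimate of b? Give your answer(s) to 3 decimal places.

AᵀA·[a, b]ᵀ = Aᵀy reads: 189·a + 25·b = -328;  25·a + 4·b = -42.
Eliminating b: 4·(row 1) − 25·(row 2) gives 131·a = 4·(-328) − 25·(-42) = -262, so a = -2.
Then b = ((-42) − 25·(-2))/4 = 2.

b = 2.000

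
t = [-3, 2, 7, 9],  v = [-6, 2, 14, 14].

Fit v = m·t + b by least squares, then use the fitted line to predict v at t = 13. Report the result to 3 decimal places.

v̂ = 22.634

Entries of AᵀA: Σt·t = 143, Σt = 15, Σ1 = 4.
Right-hand side: Σt·v = 246, Σv = 24.
Δ = 143·4 − 15² = 347.
m = (246·4 − 15·24)/347 = 624/347; b = (143·24 − 15·246)/347 = -258/347.
At t = 13: v̂ = (624/347)·(13) + (-258/347)·(1) = 7854/347.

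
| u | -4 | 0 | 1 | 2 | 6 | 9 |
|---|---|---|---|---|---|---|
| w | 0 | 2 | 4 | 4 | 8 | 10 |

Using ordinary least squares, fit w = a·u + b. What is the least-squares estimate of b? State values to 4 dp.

b = 2.7911

With design matrix A, AᵀA = [[138, 14]; [14, 6]] and Aᵀw = [150, 28]ᵀ.
Eliminating b: 6·(row 1) − 14·(row 2) gives 632·a = 6·150 − 14·28 = 508, so a = 127/158.
Then b = (28 − 14·(127/158))/6 = 441/158.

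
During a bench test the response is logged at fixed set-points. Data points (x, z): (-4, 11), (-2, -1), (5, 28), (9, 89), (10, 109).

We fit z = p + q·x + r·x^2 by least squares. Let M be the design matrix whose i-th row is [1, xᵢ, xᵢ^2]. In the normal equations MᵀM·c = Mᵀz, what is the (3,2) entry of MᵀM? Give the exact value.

1782

Row 3 ↔ basis x^2, column 2 ↔ basis x, so (MᵀM)_{3,2} = Σᵢ (x^2)·(x) = (16)·(-4) + (4)·(-2) + (25)·(5) + (81)·(9) + (100)·(10) = 1782.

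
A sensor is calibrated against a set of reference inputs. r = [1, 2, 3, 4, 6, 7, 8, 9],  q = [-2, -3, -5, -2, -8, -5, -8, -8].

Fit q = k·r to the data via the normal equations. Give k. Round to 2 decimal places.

k = -0.96

The normal equations are: 260·k = -250.
k = (-250)/260 = -0.961538.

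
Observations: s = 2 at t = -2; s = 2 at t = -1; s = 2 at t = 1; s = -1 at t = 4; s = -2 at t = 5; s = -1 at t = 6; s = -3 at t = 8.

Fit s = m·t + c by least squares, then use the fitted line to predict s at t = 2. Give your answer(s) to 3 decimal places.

ŝ = 0.393

Normal-equation sums: Σt·t = 147, Σt = 21, Σ1 = 7.
Moment sums: Σt·s = -48, Σs = -1.
AᵀA·[m, c]ᵀ = Aᵀs becomes [[147, 21]; [21, 7]]·[m, c]ᵀ = [-48, -1]ᵀ.
Determinant 147·7 − 21² = 588.
m = ((-48)·7 − 21·(-1))/588 = -15/28; c = (147·(-1) − 21·(-48))/588 = 41/28.
At t = 2: ŝ = (-15/28)·(2) + (41/28)·(1) = 11/28.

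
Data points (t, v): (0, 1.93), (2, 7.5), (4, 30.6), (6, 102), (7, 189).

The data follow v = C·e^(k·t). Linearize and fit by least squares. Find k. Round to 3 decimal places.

k = 0.656

With ln vᵢ as the transformed response and tᵢ as the regressor:
XᵀX = [[105.0000, 19.0000]; [19.0000, 5]], rhs = [82.1559, 15.9601]ᵀ  (here Σt = 19.0000, Σ(t)² = 105.0000, Σln v = 15.9601, Σt·ln v = 82.1559).
Slope k = (n·Σt·ln v − Σt·Σln v)/(n·Σ(t)² − (Σt)²) = (5·82.1559 − 19.0000·15.9601)/164.0000 = 0.65571; ln C = (Σln v − k·Σt)/n = 0.70033.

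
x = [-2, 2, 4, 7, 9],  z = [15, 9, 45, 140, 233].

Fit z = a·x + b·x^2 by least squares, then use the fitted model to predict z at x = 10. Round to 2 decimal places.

The normal system AᵀA·[a, b]ᵀ = Aᵀz is [[154, 1136]; [1136, 9250]]·[a, b]ᵀ = [3245, 26549]ᵀ.
Δ = 154·9250 − 1136² = 134004.
a = (3245·9250 − 1136·26549)/134004 = -71707/67002; b = (154·26549 − 1136·3245)/134004 = 201113/67002.
At x = 10: ẑ = (-71707/67002)·(10) + (201113/67002)·(100) = 9697115/33501.

ẑ = 289.46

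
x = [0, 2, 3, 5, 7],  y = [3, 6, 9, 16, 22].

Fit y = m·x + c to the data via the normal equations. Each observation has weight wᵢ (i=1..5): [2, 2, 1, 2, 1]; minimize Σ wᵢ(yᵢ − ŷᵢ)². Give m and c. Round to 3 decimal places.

m = 2.773, c = 1.807

From the data, Σwᵢ·x·x = 116, Σwᵢ·x = 24, Σwᵢ·1 = 8.
For MᵀWy: Σwᵢ·x·y = 365, Σwᵢ·y = 81.
So MᵀWM·[m, c]ᵀ = MᵀWy: [[116, 24]; [24, 8]]·[m, c]ᵀ = [365, 81]ᵀ.
Eliminating c: 8·(row 1) − 24·(row 2) gives 352·m = 8·365 − 24·81 = 976, so m = 61/22.
Then c = (81 − 24·(61/22))/8 = 159/88.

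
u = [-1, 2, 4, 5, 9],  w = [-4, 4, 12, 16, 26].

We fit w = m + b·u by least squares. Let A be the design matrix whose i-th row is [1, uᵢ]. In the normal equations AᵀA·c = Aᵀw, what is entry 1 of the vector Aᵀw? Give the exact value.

54

Entry 1 ↔ basis 1, so (Aᵀw)_{1} = Σᵢ wᵢ = (1)·(-4) + (1)·(4) + (1)·(12) + (1)·(16) + (1)·(26) = 54.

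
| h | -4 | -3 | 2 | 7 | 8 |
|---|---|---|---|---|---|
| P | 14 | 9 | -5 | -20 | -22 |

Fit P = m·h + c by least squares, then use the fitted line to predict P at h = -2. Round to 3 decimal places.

P̂ = 7.036

With design matrix X, XᵀX = [[142, 10]; [10, 5]] and XᵀP = [-409, -24]ᵀ.
Eliminating c: 5·(row 1) − 10·(row 2) gives 610·m = 5·(-409) − 10·(-24) = -1805, so m = -361/122.
Then c = ((-24) − 10·(-361/122))/5 = 341/305.
At h = -2: P̂ = (-361/122)·(-2) + (341/305)·(1) = 2146/305.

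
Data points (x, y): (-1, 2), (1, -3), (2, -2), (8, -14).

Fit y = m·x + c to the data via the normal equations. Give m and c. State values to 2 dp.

Forming MᵀM = [[70, 10]; [10, 4]] and Mᵀy = [-121, -17]ᵀ gives MᵀM·[m, c]ᵀ = Mᵀy.
Δ = 70·4 − 10² = 180.
m = ((-121)·4 − 10·(-17))/180 = -157/90; c = (70·(-17) − 10·(-121))/180 = 1/9.

m = -1.74, c = 0.11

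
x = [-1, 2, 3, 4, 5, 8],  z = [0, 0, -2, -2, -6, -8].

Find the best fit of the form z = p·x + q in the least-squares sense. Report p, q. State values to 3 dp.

The normal system AᵀA·[p, q]ᵀ = Aᵀz is [[119, 21]; [21, 6]]·[p, q]ᵀ = [-108, -18]ᵀ.
Δ = 119·6 − 21² = 273.
p = ((-108)·6 − 21·(-18))/273 = -90/91; q = (119·(-18) − 21·(-108))/273 = 6/13.

p = -0.989, q = 0.462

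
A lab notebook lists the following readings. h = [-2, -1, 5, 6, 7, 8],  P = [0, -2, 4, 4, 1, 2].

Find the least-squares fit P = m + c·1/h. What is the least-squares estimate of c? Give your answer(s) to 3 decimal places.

c = 4.197

Sums needed: Σ1 = 6, Σ1/h = -727/840, Σ1/h·1/h = 955249/705600.
Right-hand side: ΣP = 9, Σ1/h·P = 1621/420.
Normal equations: [[6, -727/840]; [-727/840, 955249/705600]]·[m, c]ᵀ = [9, 1621/420]ᵀ.
Eliminating c: (955249/705600)·(row 1) − (-727/840)·(row 2) gives (1040593/141120)·m = (955249/705600)·9 − (-727/840)·(1621/420) = 438167/28224, so m = 2190835/1040593.
Then c = ((1621/420) − (-727/840)·(2190835/1040593))/(955249/705600) = 4367160/1040593.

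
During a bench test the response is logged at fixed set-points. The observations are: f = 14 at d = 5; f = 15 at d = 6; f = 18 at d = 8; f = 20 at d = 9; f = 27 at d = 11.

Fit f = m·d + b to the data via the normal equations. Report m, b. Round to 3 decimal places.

The normal system AᵀA·[m, b]ᵀ = Aᵀf is [[327, 39]; [39, 5]]·[m, b]ᵀ = [781, 94]ᵀ.
det = 327·5 − 39² = 114.
m = (781·5 − 39·94)/114 = 239/114; b = (327·94 − 39·781)/114 = 93/38.

m = 2.096, b = 2.447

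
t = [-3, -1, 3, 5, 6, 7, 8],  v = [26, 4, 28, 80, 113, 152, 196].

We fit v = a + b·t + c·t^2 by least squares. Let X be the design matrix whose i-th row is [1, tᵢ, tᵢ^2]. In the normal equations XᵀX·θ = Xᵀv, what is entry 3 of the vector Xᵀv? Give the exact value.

26550

Entry 3 ↔ basis t^2, so (Xᵀv)_{3} = Σᵢ (t^2)·vᵢ = (9)·(26) + (1)·(4) + (9)·(28) + (25)·(80) + (36)·(113) + (49)·(152) + (64)·(196) = 26550.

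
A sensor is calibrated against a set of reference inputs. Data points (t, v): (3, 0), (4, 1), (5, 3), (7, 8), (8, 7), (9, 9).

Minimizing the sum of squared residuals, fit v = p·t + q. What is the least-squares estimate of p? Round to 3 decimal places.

p = 1.571

The normal equations are: 244·p + 36·q = 212;  36·p + 6·q = 28.
det = 244·6 − 36² = 168.
p = (212·6 − 36·28)/168 = 11/7; q = (244·28 − 36·212)/168 = -100/21.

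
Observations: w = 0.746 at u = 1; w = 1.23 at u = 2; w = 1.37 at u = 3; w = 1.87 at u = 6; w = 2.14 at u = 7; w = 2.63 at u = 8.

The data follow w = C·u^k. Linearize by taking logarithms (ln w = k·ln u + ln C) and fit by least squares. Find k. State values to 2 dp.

k = 0.54

With ln wᵢ as the transformed response and ln uᵢ as the regressor:
AᵀA = [[13.0084, 7.6089]; [7.6089, 6]], rhs = [5.1021, 2.5825]ᵀ  (here Σln u = 7.6089, Σ(ln u)² = 13.0084, Σln w = 2.5825, Σln u·ln w = 5.1021).
Δ = 13.0084·6 − (7.6089)² = 20.1558; k = (5.1021·6 − 7.6089·2.5825)/20.1558 = 0.54390, ln C = (13.0084·2.5825 − 7.6089·5.1021)/20.1558 = -0.25932.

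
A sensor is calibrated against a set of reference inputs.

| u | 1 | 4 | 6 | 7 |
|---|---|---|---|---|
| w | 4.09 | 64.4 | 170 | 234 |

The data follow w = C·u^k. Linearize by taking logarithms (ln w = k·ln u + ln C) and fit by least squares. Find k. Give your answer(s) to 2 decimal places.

With ln wᵢ as the transformed response and ln uᵢ as the regressor:
Σln u = 5.1240, Σ(ln u)² = 8.9188, Σln w = 16.1648, Σln u·ln w = 25.5918.
Normal system: [[8.9188, 5.1240]; [5.1240, 4]]·[k, ln C]ᵀ = [25.5918, 16.1648]ᵀ.
Slope k = (n·Σln u·ln w − Σln u·Σln w)/(n·Σ(ln u)² − (Σln u)²) = (4·25.5918 − 5.1240·16.1648)/9.4201 = 2.07421; ln C = (Σln w − k·Σln u)/n = 1.38415.

k = 2.07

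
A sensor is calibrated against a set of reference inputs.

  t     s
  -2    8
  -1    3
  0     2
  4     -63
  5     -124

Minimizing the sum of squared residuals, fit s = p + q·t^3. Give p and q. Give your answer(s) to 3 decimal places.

p = 1.278, q = -1.002

Forming MᵀM = [[5, 180]; [180, 19786]] and Mᵀs = [-174, -19599]ᵀ gives MᵀM·[p, q]ᵀ = Mᵀs.
det = 5·19786 − 180² = 66530.
p = ((-174)·19786 − 180·(-19599))/66530 = 42528/33265; q = (5·(-19599) − 180·(-174))/66530 = -13335/13306.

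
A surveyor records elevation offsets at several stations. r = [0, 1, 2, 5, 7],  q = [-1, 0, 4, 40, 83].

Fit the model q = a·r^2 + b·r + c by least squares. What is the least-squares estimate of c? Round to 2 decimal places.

Sums needed: Σr^2·r^2 = 3043, Σr^2·r = 477, Σr^2 = 79, Σr·r = 79, Σr = 15, Σ1 = 5.
For Aᵀq: Σr^2·q = 5083, Σr·q = 789, Σq = 126.
Inverting the 3×3 Gram matrix, [a, b, c]ᵀ = [16237/8558, -11163/8558, -3697/4279]ᵀ.

c = -0.86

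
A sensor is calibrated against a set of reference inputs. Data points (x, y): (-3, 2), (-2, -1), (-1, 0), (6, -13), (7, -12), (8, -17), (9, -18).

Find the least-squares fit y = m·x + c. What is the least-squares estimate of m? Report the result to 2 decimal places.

Setting ∂/∂m … = 0 gives: 244·m + 24·c = -464;  24·m + 7·c = -59.
Eliminating c: 7·(row 1) − 24·(row 2) gives 1132·m = 7·(-464) − 24·(-59) = -1832, so m = -458/283.
Then c = ((-59) − 24·(-458/283))/7 = -815/283.

m = -1.62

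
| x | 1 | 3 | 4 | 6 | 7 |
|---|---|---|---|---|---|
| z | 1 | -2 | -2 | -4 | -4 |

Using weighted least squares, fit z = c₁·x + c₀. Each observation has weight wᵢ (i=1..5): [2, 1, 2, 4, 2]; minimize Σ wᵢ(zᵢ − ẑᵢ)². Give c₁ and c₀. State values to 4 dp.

c₁ = -0.8689, c₀ = 1.4831

With design matrix A, AᵀWA = [[285, 51]; [51, 11]] and AᵀWz = [-172, -28]ᵀ.
Determinant 285·11 − 51² = 534.
c₁ = ((-172)·11 − 51·(-28))/534 = -232/267; c₀ = (285·(-28) − 51·(-172))/534 = 132/89.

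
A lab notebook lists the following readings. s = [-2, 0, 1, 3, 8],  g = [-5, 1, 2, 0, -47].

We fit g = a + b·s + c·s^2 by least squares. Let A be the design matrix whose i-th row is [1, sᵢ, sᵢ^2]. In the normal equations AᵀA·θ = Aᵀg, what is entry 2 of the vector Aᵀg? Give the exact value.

-364

Entry 2 ↔ basis s, so (Aᵀg)_{2} = Σᵢ (s)·gᵢ = (-2)·(-5) + (0)·(1) + (1)·(2) + (3)·(0) + (8)·(-47) = -364.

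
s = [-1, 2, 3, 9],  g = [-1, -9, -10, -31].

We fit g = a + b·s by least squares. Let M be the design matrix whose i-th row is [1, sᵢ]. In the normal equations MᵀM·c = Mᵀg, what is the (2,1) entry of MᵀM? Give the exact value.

13

Row 2 ↔ basis s, column 1 ↔ basis 1, so (MᵀM)_{2,1} = Σᵢ s = (-1)·(1) + (2)·(1) + (3)·(1) + (9)·(1) = 13.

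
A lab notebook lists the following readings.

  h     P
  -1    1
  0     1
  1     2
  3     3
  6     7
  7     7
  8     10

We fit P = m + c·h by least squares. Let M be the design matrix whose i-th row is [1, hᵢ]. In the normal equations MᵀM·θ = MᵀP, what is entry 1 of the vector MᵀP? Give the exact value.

Entry 1 ↔ basis 1, so (MᵀP)_{1} = Σᵢ Pᵢ = (1)·(1) + (1)·(1) + (1)·(2) + (1)·(3) + (1)·(7) + (1)·(7) + (1)·(10) = 31.

31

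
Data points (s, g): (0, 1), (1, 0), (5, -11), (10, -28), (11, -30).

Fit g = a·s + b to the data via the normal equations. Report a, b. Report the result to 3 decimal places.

Compute the Gram sums: Σs·s = 247, Σs = 27, Σ1 = 5.
Moment sums: Σs·g = -665, Σg = -68.
Normal equations: [[247, 27]; [27, 5]]·[a, b]ᵀ = [-665, -68]ᵀ.
Eliminating b: 5·(row 1) − 27·(row 2) gives 506·a = 5·(-665) − 27·(-68) = -1489, so a = -1489/506.
Then b = ((-68) − 27·(-1489/506))/5 = 1159/506.

a = -2.943, b = 2.291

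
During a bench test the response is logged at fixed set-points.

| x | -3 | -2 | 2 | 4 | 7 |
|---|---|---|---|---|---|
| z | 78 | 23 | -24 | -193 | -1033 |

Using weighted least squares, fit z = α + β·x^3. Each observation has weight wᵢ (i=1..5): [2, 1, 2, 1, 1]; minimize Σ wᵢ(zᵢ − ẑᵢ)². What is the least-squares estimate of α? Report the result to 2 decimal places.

α = -1.40

Normal-equation sums: Σwᵢ·1 = 7, Σwᵢ·x^3 = 361, Σwᵢ·x^3·x^3 = 123395.
For AᵀWz: Σwᵢ·z = -1095, Σwᵢ·x^3·z = -371451.
So AᵀWA·[α, β]ᵀ = AᵀWz: [[7, 361]; [361, 123395]]·[α, β]ᵀ = [-1095, -371451]ᵀ.
Eliminating β: 123395·(row 1) − 361·(row 2) gives 733444·α = 123395·(-1095) − 361·(-371451) = -1023714, so α = -511857/366722.
Then β = ((-371451) − 361·(-511857/366722))/123395 = -1102431/366722.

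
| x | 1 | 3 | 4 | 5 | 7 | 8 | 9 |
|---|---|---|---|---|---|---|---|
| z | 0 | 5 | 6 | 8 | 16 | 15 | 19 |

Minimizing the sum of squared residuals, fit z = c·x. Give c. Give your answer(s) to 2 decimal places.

c = 1.97

From the data, Σx·x = 245.
Moment sums: Σx·z = 482.
Normal equations: [[245]]·[c]ᵀ = [482]ᵀ.
Hence c = 482 / 245 ≈ 1.96735.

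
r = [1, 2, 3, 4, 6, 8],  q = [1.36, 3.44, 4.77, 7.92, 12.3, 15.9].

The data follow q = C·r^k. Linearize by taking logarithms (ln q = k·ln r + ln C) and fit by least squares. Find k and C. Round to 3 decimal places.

Let Y = ln q. Fitting Y = k·ln r + ln C by least squares:
Sums: Σln r = 7.0493, Σ(ln r)² = 11.1437, Σln q = 10.4506, Σln r·ln q = 15.6906.
Normal system: [[11.1437, 7.0493]; [7.0493, 6]]·[k, ln C]ᵀ = [15.6906, 10.4506]ᵀ.
Δ = 11.1437·6 − (7.0493)² = 17.1702; k = (15.6906·6 − 7.0493·10.4506)/17.1702 = 1.19244, ln C = (11.1437·10.4506 − 7.0493·15.6906)/17.1702 = 0.34080, so C = exp(0.34080) = 1.40608.

k = 1.192, C = 1.406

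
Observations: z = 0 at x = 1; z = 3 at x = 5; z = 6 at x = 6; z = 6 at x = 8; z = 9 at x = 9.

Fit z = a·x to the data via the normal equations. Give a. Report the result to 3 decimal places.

a = 0.870

The normal equations are: 207·a = 180.
Hence a = 180 / 207 ≈ 0.869565.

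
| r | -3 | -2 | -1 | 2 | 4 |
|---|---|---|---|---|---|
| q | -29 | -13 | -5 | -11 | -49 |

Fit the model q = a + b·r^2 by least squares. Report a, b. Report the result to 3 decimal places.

a = -0.902, b = -3.014

Compute the Gram sums: Σ1 = 5, Σr^2 = 34, Σr^2·r^2 = 370.
For Xᵀq: Σq = -107, Σr^2·q = -1146.
XᵀX·[a, b]ᵀ = Xᵀq becomes [[5, 34]; [34, 370]]·[a, b]ᵀ = [-107, -1146]ᵀ.
Determinant 5·370 − 34² = 694.
a = ((-107)·370 − 34·(-1146))/694 = -313/347; b = (5·(-1146) − 34·(-107))/694 = -1046/347.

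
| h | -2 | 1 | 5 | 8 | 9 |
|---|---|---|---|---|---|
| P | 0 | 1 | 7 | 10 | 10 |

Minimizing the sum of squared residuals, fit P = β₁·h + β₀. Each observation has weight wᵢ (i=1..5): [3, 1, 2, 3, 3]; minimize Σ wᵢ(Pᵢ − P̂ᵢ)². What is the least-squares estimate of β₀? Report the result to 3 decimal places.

Setting ∂/∂β₁ … = 0 gives: 498·β₁ + 56·β₀ = 581;  56·β₁ + 12·β₀ = 75.
(Σwᵢ·h·h = 498, Σwᵢ·h = 56, Σwᵢ·1 = 12, Σwᵢ·h·P = 581, Σwᵢ·P = 75.)
Determinant 498·12 − 56² = 2840.
β₁ = (581·12 − 56·75)/2840 = 693/710; β₀ = (498·75 − 56·581)/2840 = 2407/1420.

β₀ = 1.695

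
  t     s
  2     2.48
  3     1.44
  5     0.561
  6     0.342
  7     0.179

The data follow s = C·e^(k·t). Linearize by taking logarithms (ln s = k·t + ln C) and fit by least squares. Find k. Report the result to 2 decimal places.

k = -0.51

Taking logs, ln s = k·t + ln C, so regress ln s on t.
Σt = 23.0000, Σ(t)² = 123.0000, Σln s = -2.0984, Σt·ln s = -18.4600.
Equations: 123.0000·k + 23.0000·ln C = -18.4600;  23.0000·k + 5·ln C = -2.0984.
Slope k = (n·Σt·ln s − Σt·Σln s)/(n·Σ(t)² − (Σt)²) = (5·-18.4600 − 23.0000·-2.0984)/86.0000 = -0.51204; ln C = (Σln s − k·Σt)/n = 1.93570.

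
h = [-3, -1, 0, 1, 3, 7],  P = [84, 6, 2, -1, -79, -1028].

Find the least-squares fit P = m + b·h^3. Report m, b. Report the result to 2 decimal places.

m = 2.41, b = -3.00

Setting ∂/∂m … = 0 gives: 6·m + 343·b = -1016;  343·m + 119109·b = -357012.
Determinant 6·119109 − 343² = 597005.
m = ((-1016)·119109 − 343·(-357012))/597005 = 1440372/597005; b = (6·(-357012) − 343·(-1016))/597005 = -1793584/597005.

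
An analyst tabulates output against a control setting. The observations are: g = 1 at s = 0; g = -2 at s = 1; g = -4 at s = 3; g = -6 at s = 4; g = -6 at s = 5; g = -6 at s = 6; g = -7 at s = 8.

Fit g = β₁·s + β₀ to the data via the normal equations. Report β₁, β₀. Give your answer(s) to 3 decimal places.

β₁ = -0.945, β₀ = -0.640

With design matrix A, AᵀA = [[151, 27]; [27, 7]] and Aᵀg = [-160, -30]ᵀ.
Determinant 151·7 − 27² = 328.
β₁ = ((-160)·7 − 27·(-30))/328 = -155/164; β₀ = (151·(-30) − 27·(-160))/328 = -105/164.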